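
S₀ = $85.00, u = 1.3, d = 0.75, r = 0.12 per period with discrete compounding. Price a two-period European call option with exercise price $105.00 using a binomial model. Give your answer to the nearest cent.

$13.94

Risk-neutral probability p = (1 + 0.12 − 0.75)/(1.3 − 0.75) = 0.3700/0.5500 = 0.6727
Terminal stock prices: S_uu = 143.7, S_ud = 82.88, S_dd = 47.81
Terminal payoffs (S − K): max(38.65, 0) = 38.65, max(-22.12, 0) = 0, max(-57.19, 0) = 0
Node u (S = 110.5): V_u = 1/1.12·[0.6727·38.6500 + 0.3273·0.0000] = 23.2151
Node d (S = 63.75): V_d = 1/1.12·[0.6727·0.0000 + 0.3273·0.0000] = 0.0000
Node 0 (S = 85): V_0 = 1/1.12·[0.6727·23.2151 + 0.3273·0.0000] = 13.9441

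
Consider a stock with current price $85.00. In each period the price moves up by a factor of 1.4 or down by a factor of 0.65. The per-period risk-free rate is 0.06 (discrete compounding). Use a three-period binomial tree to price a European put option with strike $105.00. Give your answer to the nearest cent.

Risk-neutral probability p = (1 + 0.06 − 0.65)/(1.4 − 0.65) = 0.4100/0.7500 = 0.5467
Terminal stock prices: S_uuu = 233.2, S_uud = 108.3, S_udd = 50.28, S_ddd = 23.34
Terminal payoffs (K − S): max(-128.2, 0) = 0, max(-3.29, 0) = 0, max(54.72, 0) = 54.72, max(81.66, 0) = 81.66
Node uu (S = 166.6): V_uu = 1/1.06·[0.5467·0.0000 + 0.4533·0.0000] = 0.0000
Node ud (S = 77.35): V_ud = 1/1.06·[0.5467·0.0000 + 0.4533·54.7225] = 23.4033
Node dd (S = 35.91): V_dd = 1/1.06·[0.5467·54.7225 + 0.4533·81.6569] = 63.1441
Node u (S = 119): V_u = 1/1.06·[0.5467·0.0000 + 0.4533·23.4033] = 10.0090
Node d (S = 55.25): V_d = 1/1.06·[0.5467·23.4033 + 0.4533·63.1441] = 39.0747
Node 0 (S = 85): V_0 = 1/1.06·[0.5467·10.0090 + 0.4533·39.0747] = 21.8730

$21.87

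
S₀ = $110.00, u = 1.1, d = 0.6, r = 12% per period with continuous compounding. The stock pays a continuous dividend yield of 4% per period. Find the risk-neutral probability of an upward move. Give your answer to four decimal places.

Per-period risk-free factor R = e^0.12 = 1.1275; dividend-adjusted growth = e^(0.12−0.04) = 1.0833.
Risk-neutral probability p = (1.0833 − 0.6)/(1.1 − 0.6) = 0.4833/0.5000 = 0.9666

p = 0.9666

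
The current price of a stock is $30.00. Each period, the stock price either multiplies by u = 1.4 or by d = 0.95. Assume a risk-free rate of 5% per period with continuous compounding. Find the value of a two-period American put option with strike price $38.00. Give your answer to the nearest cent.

Risk-neutral probability p = (e^0.05 − 0.95)/(1.4 − 0.95) = 0.1013/0.4500 = 0.2250
Terminal stock prices: S_uu = 58.8, S_ud = 39.9, S_dd = 27.07
Terminal payoffs (K − S): max(-20.8, 0) = 0, max(-1.9, 0) = 0, max(10.93, 0) = 10.93
Node u (S = 42): continuation = e^(−0.05)·[0.2250·0.0000 + 0.7750·0.0000] = 0.0000; exercise value = 0.0000 ≤ continuation, so V_u = 0.0000
Node d (S = 28.5): continuation = e^(−0.05)·[0.2250·0.0000 + 0.7750·10.9250] = 8.0535; exercise value = 9.5000 > continuation, so V_d = 9.5000 (exercise)
Node 0 (S = 30): continuation = e^(−0.05)·[0.2250·0.0000 + 0.7750·9.5000] = 7.0030; exercise value = 8.0000 > continuation, so V_0 = 8.0000 (exercise)

$8.00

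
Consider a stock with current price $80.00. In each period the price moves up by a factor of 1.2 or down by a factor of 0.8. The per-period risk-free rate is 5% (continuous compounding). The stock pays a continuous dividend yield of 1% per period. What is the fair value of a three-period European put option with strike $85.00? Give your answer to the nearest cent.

Per-period risk-free factor R = e^0.05 = 1.0513; dividend-adjusted growth = e^(0.05−0.01) = 1.0408.
Risk-neutral probability p = (1.0408 − 0.8)/(1.2 − 0.8) = 0.2408/0.4000 = 0.6020
Terminal stock prices: S_uuu = 138.2, S_uud = 92.16, S_udd = 61.44, S_ddd = 40.96
Terminal payoffs (K − S): max(-53.24, 0) = 0, max(-7.16, 0) = 0, max(23.56, 0) = 23.56, max(44.04, 0) = 44.04
Node uu (S = 115.2): V_uu = e^(−0.05)·[0.6020·0.0000 + 0.3980·0.0000] = 0.0000
Node ud (S = 76.8): V_ud = e^(−0.05)·[0.6020·0.0000 + 0.3980·23.5600] = 8.9190
Node dd (S = 51.2): V_dd = e^(−0.05)·[0.6020·23.5600 + 0.3980·44.0400] = 30.1639
Node u (S = 96): V_u = e^(−0.05)·[0.6020·0.0000 + 0.3980·8.9190] = 3.3764
Node d (S = 64): V_d = e^(−0.05)·[0.6020·8.9190 + 0.3980·30.1639] = 16.5266
Node 0 (S = 80): V_0 = e^(−0.05)·[0.6020·3.3764 + 0.3980·16.5266] = 8.1899

$8.19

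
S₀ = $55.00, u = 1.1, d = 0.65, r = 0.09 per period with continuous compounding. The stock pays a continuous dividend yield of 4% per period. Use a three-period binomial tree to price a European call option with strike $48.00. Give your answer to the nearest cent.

$13.64

Per-period risk-free factor R = e^0.09 = 1.0942; dividend-adjusted growth = e^(0.09−0.04) = 1.0513.
Risk-neutral probability p = (1.0513 − 0.65)/(1.1 − 0.65) = 0.4013/0.4500 = 0.8917
Terminal stock prices: S_uuu = 73.21, S_uud = 43.26, S_udd = 25.56, S_ddd = 15.1
Terminal payoffs (S − K): max(25.21, 0) = 25.21, max(-4.742, 0) = 0, max(-22.44, 0) = 0, max(-32.9, 0) = 0
Node uu (S = 66.55): V_uu = e^(−0.09)·[0.8917·25.2050 + 0.1083·0.0000] = 20.5412
Node ud (S = 39.33): V_ud = e^(−0.09)·[0.8917·0.0000 + 0.1083·0.0000] = 0.0000
Node dd (S = 23.24): V_dd = e^(−0.09)·[0.8917·0.0000 + 0.1083·0.0000] = 0.0000
Node u (S = 60.5): V_u = e^(−0.09)·[0.8917·20.5412 + 0.1083·0.0000] = 16.7403
Node d (S = 35.75): V_d = e^(−0.09)·[0.8917·0.0000 + 0.1083·0.0000] = 0.0000
Node 0 (S = 55): V_0 = e^(−0.09)·[0.8917·16.7403 + 0.1083·0.0000] = 13.6428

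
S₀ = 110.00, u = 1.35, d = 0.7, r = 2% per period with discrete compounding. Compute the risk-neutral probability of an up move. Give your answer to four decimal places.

Risk-neutral probability p = (1 + 0.02 − 0.7)/(1.35 − 0.7) = 0.3200/0.6500 = 0.4923

p = 0.4923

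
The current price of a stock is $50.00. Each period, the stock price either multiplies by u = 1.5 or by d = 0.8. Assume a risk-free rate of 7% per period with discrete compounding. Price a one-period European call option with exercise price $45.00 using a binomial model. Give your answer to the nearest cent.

Risk-neutral probability p = (1 + 0.07 − 0.8)/(1.5 − 0.8) = 0.2700/0.7000 = 0.3857
Terminal stock prices: S_u = 75, S_d = 40
Terminal payoffs (S − K): max(30, 0) = 30, max(-5, 0) = 0
Node 0 (S = 50): V_0 = 1/1.07·[0.3857·30.0000 + 0.6143·0.0000] = 10.8144

$10.81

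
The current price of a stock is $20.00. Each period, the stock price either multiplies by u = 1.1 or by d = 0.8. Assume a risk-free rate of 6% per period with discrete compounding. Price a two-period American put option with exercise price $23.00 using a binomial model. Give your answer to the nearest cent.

Risk-neutral probability p = (1 + 0.06 − 0.8)/(1.1 − 0.8) = 0.2600/0.3000 = 0.8667
Terminal stock prices: S_uu = 24.2, S_ud = 17.6, S_dd = 12.8
Terminal payoffs (K − S): max(-1.2, 0) = 0, max(5.4, 0) = 5.4, max(10.2, 0) = 10.2
Node u (S = 22): continuation = 1/1.06·[0.8667·0.0000 + 0.1333·5.4000] = 0.6792; exercise value = 1.0000 > continuation, so V_u = 1.0000 (exercise)
Node d (S = 16): continuation = 1/1.06·[0.8667·5.4000 + 0.1333·10.2000] = 5.6981; exercise value = 7.0000 > continuation, so V_d = 7.0000 (exercise)
Node 0 (S = 20): continuation = 1/1.06·[0.8667·1.0000 + 0.1333·7.0000] = 1.6981; exercise value = 3.0000 > continuation, so V_0 = 3.0000 (exercise)

$3.00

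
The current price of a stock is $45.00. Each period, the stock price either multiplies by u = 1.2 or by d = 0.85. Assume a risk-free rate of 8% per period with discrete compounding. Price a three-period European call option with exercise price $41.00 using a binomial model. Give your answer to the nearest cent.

Risk-neutral probability p = (1 + 0.08 − 0.85)/(1.2 − 0.85) = 0.2300/0.3500 = 0.6571
Terminal stock prices: S_uuu = 77.76, S_uud = 55.08, S_udd = 39.01, S_ddd = 27.64
Terminal payoffs (S − K): max(36.76, 0) = 36.76, max(14.08, 0) = 14.08, max(-1.985, 0) = 0, max(-13.36, 0) = 0
Node uu (S = 64.8): V_uu = 1/1.08·[0.6571·36.7600 + 0.3429·14.0800] = 26.8370
Node ud (S = 45.9): V_ud = 1/1.08·[0.6571·14.0800 + 0.3429·0.0000] = 8.5672
Node dd (S = 32.51): V_dd = 1/1.08·[0.6571·0.0000 + 0.3429·0.0000] = 0.0000
Node u (S = 54): V_u = 1/1.08·[0.6571·26.8370 + 0.3429·8.5672] = 19.0492
Node d (S = 38.25): V_d = 1/1.08·[0.6571·8.5672 + 0.3429·0.0000] = 5.2128
Node 0 (S = 45): V_0 = 1/1.08·[0.6571·19.0492 + 0.3429·5.2128] = 13.2456

$13.25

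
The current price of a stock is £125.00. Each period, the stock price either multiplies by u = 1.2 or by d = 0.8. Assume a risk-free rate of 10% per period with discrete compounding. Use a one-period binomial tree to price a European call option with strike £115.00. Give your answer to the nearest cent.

£23.86

Risk-neutral probability p = (1 + 0.1 − 0.8)/(1.2 − 0.8) = 0.3000/0.4000 = 0.7500
Terminal stock prices: S_u = 150, S_d = 100
Terminal payoffs (S − K): max(35, 0) = 35, max(-15, 0) = 0
Node 0 (S = 125): V_0 = 1/1.1·[0.7500·35.0000 + 0.2500·0.0000] = 23.8636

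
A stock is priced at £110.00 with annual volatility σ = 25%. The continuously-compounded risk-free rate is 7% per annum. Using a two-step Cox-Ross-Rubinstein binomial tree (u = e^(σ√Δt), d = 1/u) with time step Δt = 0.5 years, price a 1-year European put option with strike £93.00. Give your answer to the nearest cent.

CRR parameters: u = e^(σ√Δt) = e^(0.25·√0.5) = 1.1934, d = 1/u = 0.8380
Per-period rate: rΔt = 0.07·0.5 = 0.035, so R = e^0.035 = 1.0356
Risk-neutral probability p = (e^0.035 − 0.8380)/(1.1934 − 0.8380) = 0.1977/0.3554 = 0.5561
Terminal stock prices: S_uu = 156.7, S_ud = 110, S_dd = 77.24
Terminal payoffs (K − S): max(-63.65, 0) = 0, max(-17, 0) = 0, max(15.76, 0) = 15.76
Node u (S = 131.3): V_u = e^(−0.035)·[0.5561·0.0000 + 0.4439·0.0000] = 0.0000
Node d (S = 92.18): V_d = e^(−0.035)·[0.5561·0.0000 + 0.4439·15.7593] = 6.7542
Node 0 (S = 110): V_0 = e^(−0.035)·[0.5561·0.0000 + 0.4439·6.7542] = 2.8948

£2.89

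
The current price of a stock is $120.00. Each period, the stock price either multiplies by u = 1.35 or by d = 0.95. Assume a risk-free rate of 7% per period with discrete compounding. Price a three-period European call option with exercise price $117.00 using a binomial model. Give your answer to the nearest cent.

$28.45

Risk-neutral probability p = (1 + 0.07 − 0.95)/(1.35 − 0.95) = 0.1200/0.4000 = 0.3000
Terminal stock prices: S_uuu = 295.2, S_uud = 207.8, S_udd = 146.2, S_ddd = 102.9
Terminal payoffs (S − K): max(178.2, 0) = 178.2, max(90.77, 0) = 90.77, max(29.2, 0) = 29.2, max(-14.12, 0) = 0
Node uu (S = 218.7): V_uu = 1/1.07·[0.3000·178.2450 + 0.7000·90.7650] = 109.3542
Node ud (S = 153.9): V_ud = 1/1.07·[0.3000·90.7650 + 0.7000·29.2050] = 44.5542
Node dd (S = 108.3): V_dd = 1/1.07·[0.3000·29.2050 + 0.7000·0.0000] = 8.1883
Node u (S = 162): V_u = 1/1.07·[0.3000·109.3542 + 0.7000·44.5542] = 59.8077
Node d (S = 114): V_d = 1/1.07·[0.3000·44.5542 + 0.7000·8.1883] = 17.8487
Node 0 (S = 120): V_0 = 1/1.07·[0.3000·59.8077 + 0.7000·17.8487] = 28.4452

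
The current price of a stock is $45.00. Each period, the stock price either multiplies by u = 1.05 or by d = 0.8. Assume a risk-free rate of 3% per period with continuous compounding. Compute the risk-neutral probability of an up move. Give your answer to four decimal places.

p = 0.9218

Risk-neutral probability p = (e^0.03 − 0.8)/(1.05 − 0.8) = 0.2305/0.2500 = 0.9218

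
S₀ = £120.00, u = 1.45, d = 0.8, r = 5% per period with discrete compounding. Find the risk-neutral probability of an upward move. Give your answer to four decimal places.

Risk-neutral probability p = (1 + 0.05 − 0.8)/(1.45 − 0.8) = 0.2500/0.6500 = 0.3846

p = 0.3846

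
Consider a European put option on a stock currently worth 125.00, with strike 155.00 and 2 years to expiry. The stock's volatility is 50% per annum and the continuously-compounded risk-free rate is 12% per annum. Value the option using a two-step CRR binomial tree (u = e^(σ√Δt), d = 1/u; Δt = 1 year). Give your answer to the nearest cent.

33.25

CRR parameters: u = e^(σ√Δt) = e^(0.5·√1) = 1.6487, d = 1/u = 0.6065
Per-period rate: rΔt = 0.12·1 = 0.12, so R = e^0.12 = 1.1275
Risk-neutral probability p = (e^0.12 − 0.6065)/(1.6487 − 0.6065) = 0.5210/1.0422 = 0.4999
Terminal stock prices: S_uu = 339.8, S_ud = 125, S_dd = 45.98
Terminal payoffs (K − S): max(-184.8, 0) = 0, max(30, 0) = 30, max(109, 0) = 109
Node u (S = 206.1): V_u = e^(−0.12)·[0.4999·0.0000 + 0.5001·30.0000] = 13.3071
Node d (S = 75.82): V_d = e^(−0.12)·[0.4999·30.0000 + 0.5001·109.0151] = 61.6563
Node 0 (S = 125): V_0 = e^(−0.12)·[0.4999·13.3071 + 0.5001·61.6563] = 33.2486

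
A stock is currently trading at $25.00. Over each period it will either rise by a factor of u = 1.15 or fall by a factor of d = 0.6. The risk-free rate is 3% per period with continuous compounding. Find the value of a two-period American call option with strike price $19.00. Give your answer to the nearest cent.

Risk-neutral probability p = (e^0.03 − 0.6)/(1.15 − 0.6) = 0.4305/0.5500 = 0.7826
Terminal stock prices: S_uu = 33.06, S_ud = 17.25, S_dd = 9
Terminal payoffs (S − K): max(14.06, 0) = 14.06, max(-1.75, 0) = 0, max(-10, 0) = 0
Node u (S = 28.75): continuation = e^(−0.03)·[0.7826·14.0625 + 0.2174·0.0000] = 10.6807; exercise value = 9.7500 ≤ continuation, so V_u = 10.6807
Node d (S = 15): continuation = e^(−0.03)·[0.7826·0.0000 + 0.2174·0.0000] = 0.0000; exercise value = 0.0000 ≤ continuation, so V_d = 0.0000
Node 0 (S = 25): continuation = e^(−0.03)·[0.7826·10.6807 + 0.2174·0.0000] = 8.1121; exercise value = 6.0000 ≤ continuation, so V_0 = 8.1121

$8.11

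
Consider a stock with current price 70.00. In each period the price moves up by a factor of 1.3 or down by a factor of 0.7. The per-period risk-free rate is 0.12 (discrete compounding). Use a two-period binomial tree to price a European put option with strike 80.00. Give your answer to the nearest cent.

8.74

Risk-neutral probability p = (1 + 0.12 − 0.7)/(1.3 − 0.7) = 0.4200/0.6000 = 0.7000
Terminal stock prices: S_uu = 118.3, S_ud = 63.7, S_dd = 34.3
Terminal payoffs (K − S): max(-38.3, 0) = 0, max(16.3, 0) = 16.3, max(45.7, 0) = 45.7
Node u (S = 91): V_u = 1/1.12·[0.7000·0.0000 + 0.3000·16.3000] = 4.3661
Node d (S = 49): V_d = 1/1.12·[0.7000·16.3000 + 0.3000·45.7000] = 22.4286
Node 0 (S = 70): V_0 = 1/1.12·[0.7000·4.3661 + 0.3000·22.4286] = 8.7364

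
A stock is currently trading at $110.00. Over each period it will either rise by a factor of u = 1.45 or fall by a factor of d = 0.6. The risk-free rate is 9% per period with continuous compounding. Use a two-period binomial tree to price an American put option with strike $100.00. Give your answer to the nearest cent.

Risk-neutral probability p = (e^0.09 − 0.6)/(1.45 − 0.6) = 0.4942/0.8500 = 0.5814
Terminal stock prices: S_uu = 231.3, S_ud = 95.7, S_dd = 39.6
Terminal payoffs (K − S): max(-131.3, 0) = 0, max(4.3, 0) = 4.3, max(60.4, 0) = 60.4
Node u (S = 159.5): continuation = e^(−0.09)·[0.5814·0.0000 + 0.4186·4.3000] = 1.6451; exercise value = 0.0000 ≤ continuation, so V_u = 1.6451
Node d (S = 66): continuation = e^(−0.09)·[0.5814·4.3000 + 0.4186·60.4000] = 25.3931; exercise value = 34.0000 > continuation, so V_d = 34.0000 (exercise)
Node 0 (S = 110): continuation = e^(−0.09)·[0.5814·1.6451 + 0.4186·34.0000] = 13.8821; exercise value = 0.0000 ≤ continuation, so V_0 = 13.8821

$13.88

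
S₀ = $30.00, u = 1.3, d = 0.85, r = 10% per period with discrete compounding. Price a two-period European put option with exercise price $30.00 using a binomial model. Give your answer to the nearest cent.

Risk-neutral probability p = (1 + 0.1 − 0.85)/(1.3 − 0.85) = 0.2500/0.4500 = 0.5556
Terminal stock prices: S_uu = 50.7, S_ud = 33.15, S_dd = 21.67
Terminal payoffs (K − S): max(-20.7, 0) = 0, max(-3.15, 0) = 0, max(8.325, 0) = 8.325
Node u (S = 39): V_u = 1/1.1·[0.5556·0.0000 + 0.4444·0.0000] = 0.0000
Node d (S = 25.5): V_d = 1/1.1·[0.5556·0.0000 + 0.4444·8.3250] = 3.3636
Node 0 (S = 30): V_0 = 1/1.1·[0.5556·0.0000 + 0.4444·3.3636] = 1.3590

$1.36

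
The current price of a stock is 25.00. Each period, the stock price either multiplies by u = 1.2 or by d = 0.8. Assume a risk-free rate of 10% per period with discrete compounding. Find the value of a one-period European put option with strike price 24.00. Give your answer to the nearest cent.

Risk-neutral probability p = (1 + 0.1 − 0.8)/(1.2 − 0.8) = 0.3000/0.4000 = 0.7500
Terminal stock prices: S_u = 30, S_d = 20
Terminal payoffs (K − S): max(-6, 0) = 0, max(4, 0) = 4
Node 0 (S = 25): V_0 = 1/1.1·[0.7500·0.0000 + 0.2500·4.0000] = 0.9091

0.91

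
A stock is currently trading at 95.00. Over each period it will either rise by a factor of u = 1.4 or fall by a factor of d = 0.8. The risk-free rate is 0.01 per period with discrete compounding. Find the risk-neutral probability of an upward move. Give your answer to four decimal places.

Risk-neutral probability p = (1 + 0.01 − 0.8)/(1.4 − 0.8) = 0.2100/0.6000 = 0.3500

p = 0.3500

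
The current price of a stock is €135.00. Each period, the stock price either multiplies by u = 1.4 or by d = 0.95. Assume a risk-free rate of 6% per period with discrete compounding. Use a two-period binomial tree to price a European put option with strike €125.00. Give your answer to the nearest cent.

Risk-neutral probability p = (1 + 0.06 − 0.95)/(1.4 − 0.95) = 0.1100/0.4500 = 0.2444
Terminal stock prices: S_uu = 264.6, S_ud = 179.5, S_dd = 121.8
Terminal payoffs (K − S): max(-139.6, 0) = 0, max(-54.55, 0) = 0, max(3.163, 0) = 3.163
Node u (S = 189): V_u = 1/1.06·[0.2444·0.0000 + 0.7556·0.0000] = 0.0000
Node d (S = 128.2): V_d = 1/1.06·[0.2444·0.0000 + 0.7556·3.1625] = 2.2542
Node 0 (S = 135): V_0 = 1/1.06·[0.2444·0.0000 + 0.7556·2.2542] = 1.6068

€1.61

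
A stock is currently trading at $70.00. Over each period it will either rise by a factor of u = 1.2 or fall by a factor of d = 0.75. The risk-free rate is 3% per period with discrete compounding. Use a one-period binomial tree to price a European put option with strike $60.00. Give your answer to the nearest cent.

Risk-neutral probability p = (1 + 0.03 − 0.75)/(1.2 − 0.75) = 0.2800/0.4500 = 0.6222
Terminal stock prices: S_u = 84, S_d = 52.5
Terminal payoffs (K − S): max(-24, 0) = 0, max(7.5, 0) = 7.5
Node 0 (S = 70): V_0 = 1/1.03·[0.6222·0.0000 + 0.3778·7.5000] = 2.7508

$2.75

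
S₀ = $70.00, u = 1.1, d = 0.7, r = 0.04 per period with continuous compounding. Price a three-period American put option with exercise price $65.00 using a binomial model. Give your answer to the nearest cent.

Risk-neutral probability p = (e^0.04 − 0.7)/(1.1 − 0.7) = 0.3408/0.4000 = 0.8520
Terminal stock prices: S_uuu = 93.17, S_uud = 59.29, S_udd = 37.73, S_ddd = 24.01
Terminal payoffs (K − S): max(-28.17, 0) = 0, max(5.71, 0) = 5.71, max(27.27, 0) = 27.27, max(40.99, 0) = 40.99
Node uu (S = 84.7): continuation = e^(−0.04)·[0.8520·0.0000 + 0.1480·5.7100] = 0.8118; exercise value = 0.0000 ≤ continuation, so V_uu = 0.8118
Node ud (S = 53.9): continuation = e^(−0.04)·[0.8520·5.7100 + 0.1480·27.2700] = 8.5513; exercise value = 11.1000 > continuation, so V_ud = 11.1000 (exercise)
Node dd (S = 34.3): continuation = e^(−0.04)·[0.8520·27.2700 + 0.1480·40.9900] = 28.1513; exercise value = 30.7000 > continuation, so V_dd = 30.7000 (exercise)
Node u (S = 77): continuation = e^(−0.04)·[0.8520·0.8118 + 0.1480·11.1000] = 2.2426; exercise value = 0.0000 ≤ continuation, so V_u = 2.2426
Node d (S = 49): continuation = e^(−0.04)·[0.8520·11.1000 + 0.1480·30.7000] = 13.4513; exercise value = 16.0000 > continuation, so V_d = 16.0000 (exercise)
Node 0 (S = 70): continuation = e^(−0.04)·[0.8520·2.2426 + 0.1480·16.0000] = 4.1106; exercise value = 0.0000 ≤ continuation, so V_0 = 4.1106

$4.11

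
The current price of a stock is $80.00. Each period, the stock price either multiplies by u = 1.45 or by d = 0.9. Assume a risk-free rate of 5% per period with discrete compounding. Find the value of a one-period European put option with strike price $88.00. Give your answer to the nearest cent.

Risk-neutral probability p = (1 + 0.05 − 0.9)/(1.45 − 0.9) = 0.1500/0.5500 = 0.2727
Terminal stock prices: S_u = 116, S_d = 72
Terminal payoffs (K − S): max(-28, 0) = 0, max(16, 0) = 16
Node 0 (S = 80): V_0 = 1/1.05·[0.2727·0.0000 + 0.7273·16.0000] = 11.0823

$11.08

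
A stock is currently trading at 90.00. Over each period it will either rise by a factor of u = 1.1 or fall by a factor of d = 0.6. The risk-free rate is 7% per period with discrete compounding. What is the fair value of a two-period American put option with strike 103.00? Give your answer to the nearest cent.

13.00

Risk-neutral probability p = (1 + 0.07 − 0.6)/(1.1 − 0.6) = 0.4700/0.5000 = 0.9400
Terminal stock prices: S_uu = 108.9, S_ud = 59.4, S_dd = 32.4
Terminal payoffs (K − S): max(-5.9, 0) = 0, max(43.6, 0) = 43.6, max(70.6, 0) = 70.6
Node u (S = 99): continuation = 1/1.07·[0.9400·0.0000 + 0.0600·43.6000] = 2.4449; exercise value = 4.0000 > continuation, so V_u = 4.0000 (exercise)
Node d (S = 54): continuation = 1/1.07·[0.9400·43.6000 + 0.0600·70.6000] = 42.2617; exercise value = 49.0000 > continuation, so V_d = 49.0000 (exercise)
Node 0 (S = 90): continuation = 1/1.07·[0.9400·4.0000 + 0.0600·49.0000] = 6.2617; exercise value = 13.0000 > continuation, so V_0 = 13.0000 (exercise)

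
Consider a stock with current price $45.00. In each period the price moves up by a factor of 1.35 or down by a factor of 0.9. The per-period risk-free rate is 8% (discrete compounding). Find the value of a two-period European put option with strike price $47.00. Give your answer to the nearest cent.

Risk-neutral probability p = (1 + 0.08 − 0.9)/(1.35 − 0.9) = 0.1800/0.4500 = 0.4000
Terminal stock prices: S_uu = 82.01, S_ud = 54.68, S_dd = 36.45
Terminal payoffs (K − S): max(-35.01, 0) = 0, max(-7.675, 0) = 0, max(10.55, 0) = 10.55
Node u (S = 60.75): V_u = 1/1.08·[0.4000·0.0000 + 0.6000·0.0000] = 0.0000
Node d (S = 40.5): V_d = 1/1.08·[0.4000·0.0000 + 0.6000·10.5500] = 5.8611
Node 0 (S = 45): V_0 = 1/1.08·[0.4000·0.0000 + 0.6000·5.8611] = 3.2562

$3.26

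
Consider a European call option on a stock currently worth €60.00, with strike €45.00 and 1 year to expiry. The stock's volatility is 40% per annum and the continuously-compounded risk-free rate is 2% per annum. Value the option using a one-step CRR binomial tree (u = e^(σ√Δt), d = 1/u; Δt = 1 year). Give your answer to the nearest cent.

€18.58

CRR parameters: u = e^(σ√Δt) = e^(0.4·√1) = 1.4918, d = 1/u = 0.6703
Per-period rate: rΔt = 0.02·1 = 0.02, so R = e^0.02 = 1.0202
Risk-neutral probability p = (e^0.02 − 0.6703)/(1.4918 − 0.6703) = 0.3499/0.8215 = 0.4259
Terminal stock prices: S_u = 89.51, S_d = 40.22
Terminal payoffs (S − K): max(44.51, 0) = 44.51, max(-4.781, 0) = 0
Node 0 (S = 60): V_0 = e^(−0.02)·[0.4259·44.5095 + 0.5741·0.0000] = 18.5814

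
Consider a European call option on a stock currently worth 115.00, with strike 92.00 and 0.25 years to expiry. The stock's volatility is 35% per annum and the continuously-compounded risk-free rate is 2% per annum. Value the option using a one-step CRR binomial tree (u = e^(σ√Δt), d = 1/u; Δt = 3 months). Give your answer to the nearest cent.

23.46

CRR parameters: u = e^(σ√Δt) = e^(0.35·√0.25) = 1.1912, d = 1/u = 0.8395
Per-period rate: rΔt = 0.02·0.25 = 0.005, so R = e^0.005 = 1.0050
Risk-neutral probability p = (e^0.005 − 0.8395)/(1.1912 − 0.8395) = 0.1656/0.3518 = 0.4706
Terminal stock prices: S_u = 137, S_d = 96.54
Terminal payoffs (S − K): max(44.99, 0) = 44.99, max(4.538, 0) = 4.538
Node 0 (S = 115): V_0 = e^(−0.005)·[0.4706·44.9933 + 0.5294·4.5376] = 23.4589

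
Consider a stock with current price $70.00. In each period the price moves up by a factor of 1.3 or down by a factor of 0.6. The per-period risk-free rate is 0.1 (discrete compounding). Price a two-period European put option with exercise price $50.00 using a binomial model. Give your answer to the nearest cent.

$1.67

Risk-neutral probability p = (1 + 0.1 − 0.6)/(1.3 − 0.6) = 0.5000/0.7000 = 0.7143
Terminal stock prices: S_uu = 118.3, S_ud = 54.6, S_dd = 25.2
Terminal payoffs (K − S): max(-68.3, 0) = 0, max(-4.6, 0) = 0, max(24.8, 0) = 24.8
Node u (S = 91): V_u = 1/1.1·[0.7143·0.0000 + 0.2857·0.0000] = 0.0000
Node d (S = 42): V_d = 1/1.1·[0.7143·0.0000 + 0.2857·24.8000] = 6.4416
Node 0 (S = 70): V_0 = 1/1.1·[0.7143·0.0000 + 0.2857·6.4416] = 1.6731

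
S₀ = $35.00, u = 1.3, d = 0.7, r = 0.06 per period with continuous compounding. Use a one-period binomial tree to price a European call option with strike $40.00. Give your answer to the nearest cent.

$3.12

Risk-neutral probability p = (e^0.06 − 0.7)/(1.3 − 0.7) = 0.3618/0.6000 = 0.6031
Terminal stock prices: S_u = 45.5, S_d = 24.5
Terminal payoffs (S − K): max(5.5, 0) = 5.5, max(-15.5, 0) = 0
Node 0 (S = 35): V_0 = e^(−0.06)·[0.6031·5.5000 + 0.3969·0.0000] = 3.1237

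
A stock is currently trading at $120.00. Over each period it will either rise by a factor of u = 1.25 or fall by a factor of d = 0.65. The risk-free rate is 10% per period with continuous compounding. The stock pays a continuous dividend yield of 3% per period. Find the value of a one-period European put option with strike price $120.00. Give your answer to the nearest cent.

$11.24

Per-period risk-free factor R = e^0.1 = 1.1052; dividend-adjusted growth = e^(0.1−0.03) = 1.0725.
Risk-neutral probability p = (1.0725 − 0.65)/(1.25 − 0.65) = 0.4225/0.6000 = 0.7042
Terminal stock prices: S_u = 150, S_d = 78
Terminal payoffs (K − S): max(-30, 0) = 0, max(42, 0) = 42
Node 0 (S = 120): V_0 = e^(−0.1)·[0.7042·0.0000 + 0.2958·42.0000] = 11.2421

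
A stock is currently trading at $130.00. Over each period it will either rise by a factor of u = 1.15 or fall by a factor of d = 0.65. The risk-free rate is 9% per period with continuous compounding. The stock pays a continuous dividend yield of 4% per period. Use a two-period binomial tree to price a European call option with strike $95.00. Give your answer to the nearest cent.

$41.96

Per-period risk-free factor R = e^0.09 = 1.0942; dividend-adjusted growth = e^(0.09−0.04) = 1.0513.
Risk-neutral probability p = (1.0513 − 0.65)/(1.15 − 0.65) = 0.4013/0.5000 = 0.8025
Terminal stock prices: S_uu = 171.9, S_ud = 97.17, S_dd = 54.93
Terminal payoffs (S − K): max(76.92, 0) = 76.92, max(2.175, 0) = 2.175, max(-40.07, 0) = 0
Node u (S = 149.5): V_u = e^(−0.09)·[0.8025·76.9250 + 0.1975·2.1750] = 56.8146
Node d (S = 84.5): V_d = e^(−0.09)·[0.8025·2.1750 + 0.1975·0.0000] = 1.5953
Node 0 (S = 130): V_0 = e^(−0.09)·[0.8025·56.8146 + 0.1975·1.5953] = 41.9596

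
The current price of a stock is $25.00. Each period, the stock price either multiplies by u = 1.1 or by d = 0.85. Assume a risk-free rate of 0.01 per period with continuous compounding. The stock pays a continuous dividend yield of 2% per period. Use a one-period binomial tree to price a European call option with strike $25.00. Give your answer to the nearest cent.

Per-period risk-free factor R = e^0.01 = 1.0101; dividend-adjusted growth = e^(0.01−0.02) = 0.9900.
Risk-neutral probability p = (0.9900 − 0.85)/(1.1 − 0.85) = 0.1400/0.2500 = 0.5602
Terminal stock prices: S_u = 27.5, S_d = 21.25
Terminal payoffs (S − K): max(2.5, 0) = 2.5, max(-3.75, 0) = 0
Node 0 (S = 25): V_0 = e^(−0.01)·[0.5602·2.5000 + 0.4398·0.0000] = 1.3866

$1.39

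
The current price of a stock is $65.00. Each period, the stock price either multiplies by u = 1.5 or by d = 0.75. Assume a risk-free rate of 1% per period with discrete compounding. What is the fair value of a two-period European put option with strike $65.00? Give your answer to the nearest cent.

$11.90

Risk-neutral probability p = (1 + 0.01 − 0.75)/(1.5 − 0.75) = 0.2600/0.7500 = 0.3467
Terminal stock prices: S_uu = 146.2, S_ud = 73.12, S_dd = 36.56
Terminal payoffs (K − S): max(-81.25, 0) = 0, max(-8.125, 0) = 0, max(28.44, 0) = 28.44
Node u (S = 97.5): V_u = 1/1.01·[0.3467·0.0000 + 0.6533·0.0000] = 0.0000
Node d (S = 48.75): V_d = 1/1.01·[0.3467·0.0000 + 0.6533·28.4375] = 18.3952
Node 0 (S = 65): V_0 = 1/1.01·[0.3467·0.0000 + 0.6533·18.3952] = 11.8992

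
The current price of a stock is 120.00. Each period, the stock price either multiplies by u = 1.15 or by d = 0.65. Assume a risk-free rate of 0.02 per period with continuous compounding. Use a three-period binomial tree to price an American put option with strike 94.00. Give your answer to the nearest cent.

Risk-neutral probability p = (e^0.02 − 0.65)/(1.15 − 0.65) = 0.3702/0.5000 = 0.7404
Terminal stock prices: S_uuu = 182.5, S_uud = 103.2, S_udd = 58.31, S_ddd = 32.95
Terminal payoffs (K − S): max(-88.5, 0) = 0, max(-9.155, 0) = 0, max(35.69, 0) = 35.69, max(61.05, 0) = 61.05
Node uu (S = 158.7): continuation = e^(−0.02)·[0.7404·0.0000 + 0.2596·0.0000] = 0.0000; exercise value = 0.0000 ≤ continuation, so V_uu = 0.0000
Node ud (S = 89.7): continuation = e^(−0.02)·[0.7404·0.0000 + 0.2596·35.6950] = 9.0828; exercise value = 4.3000 ≤ continuation, so V_ud = 9.0828
Node dd (S = 50.7): continuation = e^(−0.02)·[0.7404·35.6950 + 0.2596·61.0450] = 41.4387; exercise value = 43.3000 > continuation, so V_dd = 43.3000 (exercise)
Node u (S = 138): continuation = e^(−0.02)·[0.7404·0.0000 + 0.2596·9.0828] = 2.3112; exercise value = 0.0000 ≤ continuation, so V_u = 2.3112
Node d (S = 78): continuation = e^(−0.02)·[0.7404·9.0828 + 0.2596·43.3000] = 17.6098; exercise value = 16.0000 ≤ continuation, so V_d = 17.6098
Node 0 (S = 120): continuation = e^(−0.02)·[0.7404·2.3112 + 0.2596·17.6098] = 6.1583; exercise value = 0.0000 ≤ continuation, so V_0 = 6.1583

6.16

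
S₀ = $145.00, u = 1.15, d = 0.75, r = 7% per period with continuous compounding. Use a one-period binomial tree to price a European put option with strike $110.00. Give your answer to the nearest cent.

$0.23

Risk-neutral probability p = (e^0.07 − 0.75)/(1.15 − 0.75) = 0.3225/0.4000 = 0.8063
Terminal stock prices: S_u = 166.8, S_d = 108.8
Terminal payoffs (K − S): max(-56.75, 0) = 0, max(1.25, 0) = 1.25
Node 0 (S = 145): V_0 = e^(−0.07)·[0.8063·0.0000 + 0.1937·1.2500] = 0.2258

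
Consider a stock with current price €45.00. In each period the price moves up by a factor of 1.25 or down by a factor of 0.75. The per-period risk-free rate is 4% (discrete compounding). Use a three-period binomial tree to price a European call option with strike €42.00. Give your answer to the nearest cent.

€12.00

Risk-neutral probability p = (1 + 0.04 − 0.75)/(1.25 − 0.75) = 0.2900/0.5000 = 0.5800
Terminal stock prices: S_uuu = 87.89, S_uud = 52.73, S_udd = 31.64, S_ddd = 18.98
Terminal payoffs (S − K): max(45.89, 0) = 45.89, max(10.73, 0) = 10.73, max(-10.36, 0) = 0, max(-23.02, 0) = 0
Node uu (S = 70.31): V_uu = 1/1.04·[0.5800·45.8906 + 0.4200·10.7344] = 29.9279
Node ud (S = 42.19): V_ud = 1/1.04·[0.5800·10.7344 + 0.4200·0.0000] = 5.9865
Node dd (S = 25.31): V_dd = 1/1.04·[0.5800·0.0000 + 0.4200·0.0000] = 0.0000
Node u (S = 56.25): V_u = 1/1.04·[0.5800·29.9279 + 0.4200·5.9865] = 19.1082
Node d (S = 33.75): V_d = 1/1.04·[0.5800·5.9865 + 0.4200·0.0000] = 3.3386
Node 0 (S = 45): V_0 = 1/1.04·[0.5800·19.1082 + 0.4200·3.3386] = 12.0048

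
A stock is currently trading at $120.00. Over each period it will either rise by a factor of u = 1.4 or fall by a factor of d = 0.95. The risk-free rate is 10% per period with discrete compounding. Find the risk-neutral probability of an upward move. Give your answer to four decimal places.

Risk-neutral probability p = (1 + 0.1 − 0.95)/(1.4 − 0.95) = 0.1500/0.4500 = 0.3333

p = 0.3333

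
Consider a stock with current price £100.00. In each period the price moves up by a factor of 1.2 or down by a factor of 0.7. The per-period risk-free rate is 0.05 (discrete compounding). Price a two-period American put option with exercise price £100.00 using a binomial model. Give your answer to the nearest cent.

Risk-neutral probability p = (1 + 0.05 − 0.7)/(1.2 − 0.7) = 0.3500/0.5000 = 0.7000
Terminal stock prices: S_uu = 144, S_ud = 84, S_dd = 49
Terminal payoffs (K − S): max(-44, 0) = 0, max(16, 0) = 16, max(51, 0) = 51
Node u (S = 120): continuation = 1/1.05·[0.7000·0.0000 + 0.3000·16.0000] = 4.5714; exercise value = 0.0000 ≤ continuation, so V_u = 4.5714
Node d (S = 70): continuation = 1/1.05·[0.7000·16.0000 + 0.3000·51.0000] = 25.2381; exercise value = 30.0000 > continuation, so V_d = 30.0000 (exercise)
Node 0 (S = 100): continuation = 1/1.05·[0.7000·4.5714 + 0.3000·30.0000] = 11.6190; exercise value = 0.0000 ≤ continuation, so V_0 = 11.6190

£11.62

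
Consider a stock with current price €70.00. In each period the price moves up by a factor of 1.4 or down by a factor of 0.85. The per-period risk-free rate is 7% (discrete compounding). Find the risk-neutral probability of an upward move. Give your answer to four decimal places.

p = 0.4000

Risk-neutral probability p = (1 + 0.07 − 0.85)/(1.4 − 0.85) = 0.2200/0.5500 = 0.4000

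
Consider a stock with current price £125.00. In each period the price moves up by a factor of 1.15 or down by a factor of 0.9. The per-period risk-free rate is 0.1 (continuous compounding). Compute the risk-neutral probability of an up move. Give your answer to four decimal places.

Risk-neutral probability p = (e^0.1 − 0.9)/(1.15 − 0.9) = 0.2052/0.2500 = 0.8207

p = 0.8207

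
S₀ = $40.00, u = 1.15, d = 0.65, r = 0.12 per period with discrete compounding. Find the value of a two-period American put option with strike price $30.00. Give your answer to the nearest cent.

Risk-neutral probability p = (1 + 0.12 − 0.65)/(1.15 − 0.65) = 0.4700/0.5000 = 0.9400
Terminal stock prices: S_uu = 52.9, S_ud = 29.9, S_dd = 16.9
Terminal payoffs (K − S): max(-22.9, 0) = 0, max(0.1, 0) = 0.1, max(13.1, 0) = 13.1
Node u (S = 46): continuation = 1/1.12·[0.9400·0.0000 + 0.0600·0.1000] = 0.0054; exercise value = 0.0000 ≤ continuation, so V_u = 0.0054
Node d (S = 26): continuation = 1/1.12·[0.9400·0.1000 + 0.0600·13.1000] = 0.7857; exercise value = 4.0000 > continuation, so V_d = 4.0000 (exercise)
Node 0 (S = 40): continuation = 1/1.12·[0.9400·0.0054 + 0.0600·4.0000] = 0.2188; exercise value = 0.0000 ≤ continuation, so V_0 = 0.2188

$0.22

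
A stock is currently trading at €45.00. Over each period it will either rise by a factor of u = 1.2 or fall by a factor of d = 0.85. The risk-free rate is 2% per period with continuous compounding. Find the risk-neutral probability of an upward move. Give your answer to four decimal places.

Risk-neutral probability p = (e^0.02 − 0.85)/(1.2 − 0.85) = 0.1702/0.3500 = 0.4863

p = 0.4863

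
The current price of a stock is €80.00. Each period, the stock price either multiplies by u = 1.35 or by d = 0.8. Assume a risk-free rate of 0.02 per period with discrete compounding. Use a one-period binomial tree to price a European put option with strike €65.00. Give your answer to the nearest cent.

Risk-neutral probability p = (1 + 0.02 − 0.8)/(1.35 − 0.8) = 0.2200/0.5500 = 0.4000
Terminal stock prices: S_u = 108, S_d = 64
Terminal payoffs (K − S): max(-43, 0) = 0, max(1, 0) = 1
Node 0 (S = 80): V_0 = 1/1.02·[0.4000·0.0000 + 0.6000·1.0000] = 0.5882

€0.59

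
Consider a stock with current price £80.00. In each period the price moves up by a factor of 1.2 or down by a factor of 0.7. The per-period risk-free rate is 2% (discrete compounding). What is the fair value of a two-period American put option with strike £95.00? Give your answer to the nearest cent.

£19.92

Risk-neutral probability p = (1 + 0.02 − 0.7)/(1.2 − 0.7) = 0.3200/0.5000 = 0.6400
Terminal stock prices: S_uu = 115.2, S_ud = 67.2, S_dd = 39.2
Terminal payoffs (K − S): max(-20.2, 0) = 0, max(27.8, 0) = 27.8, max(55.8, 0) = 55.8
Node u (S = 96): continuation = 1/1.02·[0.6400·0.0000 + 0.3600·27.8000] = 9.8118; exercise value = 0.0000 ≤ continuation, so V_u = 9.8118
Node d (S = 56): continuation = 1/1.02·[0.6400·27.8000 + 0.3600·55.8000] = 37.1373; exercise value = 39.0000 > continuation, so V_d = 39.0000 (exercise)
Node 0 (S = 80): continuation = 1/1.02·[0.6400·9.8118 + 0.3600·39.0000] = 19.9211; exercise value = 15.0000 ≤ continuation, so V_0 = 19.9211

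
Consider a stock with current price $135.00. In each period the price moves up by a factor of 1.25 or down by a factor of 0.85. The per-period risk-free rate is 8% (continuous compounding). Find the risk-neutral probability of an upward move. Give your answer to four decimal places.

p = 0.5832

Risk-neutral probability p = (e^0.08 − 0.85)/(1.25 − 0.85) = 0.2333/0.4000 = 0.5832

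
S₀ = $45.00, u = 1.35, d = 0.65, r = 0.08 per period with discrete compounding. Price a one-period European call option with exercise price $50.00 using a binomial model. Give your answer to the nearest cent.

$6.11

Risk-neutral probability p = (1 + 0.08 − 0.65)/(1.35 − 0.65) = 0.4300/0.7000 = 0.6143
Terminal stock prices: S_u = 60.75, S_d = 29.25
Terminal payoffs (S − K): max(10.75, 0) = 10.75, max(-20.75, 0) = 0
Node 0 (S = 45): V_0 = 1/1.08·[0.6143·10.7500 + 0.3857·0.0000] = 6.1144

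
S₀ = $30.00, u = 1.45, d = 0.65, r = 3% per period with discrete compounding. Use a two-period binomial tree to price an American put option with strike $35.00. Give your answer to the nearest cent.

Risk-neutral probability p = (1 + 0.03 − 0.65)/(1.45 − 0.65) = 0.3800/0.8000 = 0.4750
Terminal stock prices: S_uu = 63.08, S_ud = 28.28, S_dd = 12.68
Terminal payoffs (K − S): max(-28.08, 0) = 0, max(6.725, 0) = 6.725, max(22.32, 0) = 22.32
Node u (S = 43.5): continuation = 1/1.03·[0.4750·0.0000 + 0.5250·6.7250] = 3.4278; exercise value = 0.0000 ≤ continuation, so V_u = 3.4278
Node d (S = 19.5): continuation = 1/1.03·[0.4750·6.7250 + 0.5250·22.3250] = 14.4806; exercise value = 15.5000 > continuation, so V_d = 15.5000 (exercise)
Node 0 (S = 30): continuation = 1/1.03·[0.4750·3.4278 + 0.5250·15.5000] = 9.4813; exercise value = 5.0000 ≤ continuation, so V_0 = 9.4813

$9.48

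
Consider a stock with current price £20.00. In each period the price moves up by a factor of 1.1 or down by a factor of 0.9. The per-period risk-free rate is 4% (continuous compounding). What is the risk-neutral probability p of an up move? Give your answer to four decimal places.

Risk-neutral probability p = (e^0.04 − 0.9)/(1.1 − 0.9) = 0.1408/0.2000 = 0.7041

p = 0.7041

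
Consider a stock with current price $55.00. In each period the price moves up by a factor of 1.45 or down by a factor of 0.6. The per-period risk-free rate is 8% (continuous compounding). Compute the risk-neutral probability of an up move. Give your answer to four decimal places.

p = 0.5686

Risk-neutral probability p = (e^0.08 − 0.6)/(1.45 − 0.6) = 0.4833/0.8500 = 0.5686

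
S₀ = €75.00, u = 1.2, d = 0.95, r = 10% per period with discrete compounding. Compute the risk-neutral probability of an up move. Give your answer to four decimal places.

p = 0.6000

Risk-neutral probability p = (1 + 0.1 − 0.95)/(1.2 − 0.95) = 0.1500/0.2500 = 0.6000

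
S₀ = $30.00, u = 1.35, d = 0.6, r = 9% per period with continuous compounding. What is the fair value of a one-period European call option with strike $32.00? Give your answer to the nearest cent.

$5.12

Risk-neutral probability p = (e^0.09 − 0.6)/(1.35 − 0.6) = 0.4942/0.7500 = 0.6589
Terminal stock prices: S_u = 40.5, S_d = 18
Terminal payoffs (S − K): max(8.5, 0) = 8.5, max(-14, 0) = 0
Node 0 (S = 30): V_0 = e^(−0.09)·[0.6589·8.5000 + 0.3411·0.0000] = 5.1186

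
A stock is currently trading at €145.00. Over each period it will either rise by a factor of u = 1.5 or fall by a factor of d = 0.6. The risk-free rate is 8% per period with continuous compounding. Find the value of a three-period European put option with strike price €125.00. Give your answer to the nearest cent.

Risk-neutral probability p = (e^0.08 − 0.6)/(1.5 − 0.6) = 0.4833/0.9000 = 0.5370
Terminal stock prices: S_uuu = 489.4, S_uud = 195.8, S_udd = 78.3, S_ddd = 31.32
Terminal payoffs (K − S): max(-364.4, 0) = 0, max(-70.75, 0) = 0, max(46.7, 0) = 46.7, max(93.68, 0) = 93.68
Node uu (S = 326.2): V_uu = e^(−0.08)·[0.5370·0.0000 + 0.4630·0.0000] = 0.0000
Node ud (S = 130.5): V_ud = e^(−0.08)·[0.5370·0.0000 + 0.4630·46.7000] = 19.9603
Node dd (S = 52.2): V_dd = e^(−0.08)·[0.5370·46.7000 + 0.4630·93.6800] = 63.1895
Node u (S = 217.5): V_u = e^(−0.08)·[0.5370·0.0000 + 0.4630·19.9603] = 8.5314
Node d (S = 87): V_d = e^(−0.08)·[0.5370·19.9603 + 0.4630·63.1895] = 36.9026
Node 0 (S = 145): V_0 = e^(−0.08)·[0.5370·8.5314 + 0.4630·36.9026] = 20.0018

€20.00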